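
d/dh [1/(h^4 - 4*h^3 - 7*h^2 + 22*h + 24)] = 2*(-2*h^3 + 6*h^2 + 7*h - 11)/(h^4 - 4*h^3 - 7*h^2 + 22*h + 24)^2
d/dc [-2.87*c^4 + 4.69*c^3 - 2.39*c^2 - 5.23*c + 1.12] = -11.48*c^3 + 14.07*c^2 - 4.78*c - 5.23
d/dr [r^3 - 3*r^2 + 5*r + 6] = 3*r^2 - 6*r + 5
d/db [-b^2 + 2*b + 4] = 2 - 2*b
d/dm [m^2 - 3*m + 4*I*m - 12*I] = 2*m - 3 + 4*I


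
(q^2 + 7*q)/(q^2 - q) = (q + 7)/(q - 1)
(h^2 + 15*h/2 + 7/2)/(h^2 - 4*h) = (2*h^2 + 15*h + 7)/(2*h*(h - 4))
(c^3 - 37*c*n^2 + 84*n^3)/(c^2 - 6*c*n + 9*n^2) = (c^2 + 3*c*n - 28*n^2)/(c - 3*n)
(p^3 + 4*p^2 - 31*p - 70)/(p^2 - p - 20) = (p^2 + 9*p + 14)/(p + 4)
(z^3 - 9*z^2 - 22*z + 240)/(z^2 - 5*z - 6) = (z^2 - 3*z - 40)/(z + 1)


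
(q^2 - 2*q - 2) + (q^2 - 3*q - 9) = 2*q^2 - 5*q - 11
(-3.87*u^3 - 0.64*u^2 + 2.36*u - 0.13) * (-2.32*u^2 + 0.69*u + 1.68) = 8.9784*u^5 - 1.1855*u^4 - 12.4184*u^3 + 0.8548*u^2 + 3.8751*u - 0.2184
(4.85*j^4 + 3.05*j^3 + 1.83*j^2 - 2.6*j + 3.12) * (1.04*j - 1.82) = 5.044*j^5 - 5.655*j^4 - 3.6478*j^3 - 6.0346*j^2 + 7.9768*j - 5.6784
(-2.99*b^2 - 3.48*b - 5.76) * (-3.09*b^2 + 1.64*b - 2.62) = 9.2391*b^4 + 5.8496*b^3 + 19.925*b^2 - 0.328799999999999*b + 15.0912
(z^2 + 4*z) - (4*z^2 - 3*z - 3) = -3*z^2 + 7*z + 3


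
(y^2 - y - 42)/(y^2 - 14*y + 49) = (y + 6)/(y - 7)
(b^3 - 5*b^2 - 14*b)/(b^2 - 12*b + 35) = b*(b + 2)/(b - 5)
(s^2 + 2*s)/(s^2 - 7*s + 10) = s*(s + 2)/(s^2 - 7*s + 10)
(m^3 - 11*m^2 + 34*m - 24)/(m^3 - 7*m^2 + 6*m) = (m - 4)/m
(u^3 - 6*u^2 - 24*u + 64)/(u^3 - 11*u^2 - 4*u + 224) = (u - 2)/(u - 7)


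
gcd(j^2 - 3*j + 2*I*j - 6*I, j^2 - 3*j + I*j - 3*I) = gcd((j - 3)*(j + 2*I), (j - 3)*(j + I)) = j - 3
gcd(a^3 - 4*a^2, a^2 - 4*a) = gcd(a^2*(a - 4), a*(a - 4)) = a^2 - 4*a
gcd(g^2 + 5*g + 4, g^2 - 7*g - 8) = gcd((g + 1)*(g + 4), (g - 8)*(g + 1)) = g + 1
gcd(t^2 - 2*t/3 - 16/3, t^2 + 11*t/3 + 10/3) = t + 2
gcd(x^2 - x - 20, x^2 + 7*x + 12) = x + 4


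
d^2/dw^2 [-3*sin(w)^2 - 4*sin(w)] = 4*sin(w) - 6*cos(2*w)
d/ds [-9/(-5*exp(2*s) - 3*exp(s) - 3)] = (-90*exp(s) - 27)*exp(s)/(5*exp(2*s) + 3*exp(s) + 3)^2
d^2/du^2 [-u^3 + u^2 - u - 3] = 2 - 6*u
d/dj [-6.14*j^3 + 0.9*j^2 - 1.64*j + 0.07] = -18.42*j^2 + 1.8*j - 1.64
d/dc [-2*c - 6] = -2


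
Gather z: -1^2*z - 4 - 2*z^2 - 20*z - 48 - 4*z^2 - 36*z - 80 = -6*z^2 - 57*z - 132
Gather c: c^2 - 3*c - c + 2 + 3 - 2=c^2 - 4*c + 3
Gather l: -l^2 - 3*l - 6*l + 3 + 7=-l^2 - 9*l + 10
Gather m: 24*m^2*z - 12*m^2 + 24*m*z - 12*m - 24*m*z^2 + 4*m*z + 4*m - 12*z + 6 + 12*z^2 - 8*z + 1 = m^2*(24*z - 12) + m*(-24*z^2 + 28*z - 8) + 12*z^2 - 20*z + 7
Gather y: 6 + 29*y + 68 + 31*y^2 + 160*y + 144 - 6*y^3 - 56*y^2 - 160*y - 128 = -6*y^3 - 25*y^2 + 29*y + 90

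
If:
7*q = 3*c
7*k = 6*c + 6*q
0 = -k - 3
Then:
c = -49/20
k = -3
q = -21/20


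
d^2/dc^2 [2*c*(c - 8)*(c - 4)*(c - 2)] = 24*c^2 - 168*c + 224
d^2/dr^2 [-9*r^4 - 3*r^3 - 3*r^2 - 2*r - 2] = -108*r^2 - 18*r - 6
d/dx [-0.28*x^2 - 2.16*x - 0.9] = -0.56*x - 2.16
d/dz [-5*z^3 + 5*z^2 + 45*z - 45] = -15*z^2 + 10*z + 45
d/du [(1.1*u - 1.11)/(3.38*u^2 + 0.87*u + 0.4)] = (-3.718*u^2 + 7.5036*u + 1.4057)/(11.4244*u^4 + 5.8812*u^3 + 3.4609*u^2 + 0.696*u + 0.16)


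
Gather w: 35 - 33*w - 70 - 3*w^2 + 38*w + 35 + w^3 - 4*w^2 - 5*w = w^3 - 7*w^2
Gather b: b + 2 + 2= b + 4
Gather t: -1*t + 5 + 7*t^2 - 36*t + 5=7*t^2 - 37*t + 10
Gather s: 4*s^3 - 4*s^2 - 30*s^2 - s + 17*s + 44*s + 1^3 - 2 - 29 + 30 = 4*s^3 - 34*s^2 + 60*s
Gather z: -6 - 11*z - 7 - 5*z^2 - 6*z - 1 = -5*z^2 - 17*z - 14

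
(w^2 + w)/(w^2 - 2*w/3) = 3*(w + 1)/(3*w - 2)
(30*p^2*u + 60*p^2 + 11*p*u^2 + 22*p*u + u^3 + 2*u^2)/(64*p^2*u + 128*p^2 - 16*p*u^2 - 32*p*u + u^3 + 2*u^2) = (30*p^2 + 11*p*u + u^2)/(64*p^2 - 16*p*u + u^2)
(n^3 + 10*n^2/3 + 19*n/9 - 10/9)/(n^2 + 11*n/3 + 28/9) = (9*n^3 + 30*n^2 + 19*n - 10)/(9*n^2 + 33*n + 28)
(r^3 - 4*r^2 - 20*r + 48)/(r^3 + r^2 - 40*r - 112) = (r^2 - 8*r + 12)/(r^2 - 3*r - 28)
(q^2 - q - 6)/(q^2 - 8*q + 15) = (q + 2)/(q - 5)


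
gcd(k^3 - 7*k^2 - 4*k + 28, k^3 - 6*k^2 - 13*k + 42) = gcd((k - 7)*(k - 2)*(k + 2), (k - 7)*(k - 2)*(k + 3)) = k^2 - 9*k + 14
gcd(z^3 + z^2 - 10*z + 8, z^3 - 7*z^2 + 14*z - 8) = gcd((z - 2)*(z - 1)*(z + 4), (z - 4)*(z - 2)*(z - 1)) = z^2 - 3*z + 2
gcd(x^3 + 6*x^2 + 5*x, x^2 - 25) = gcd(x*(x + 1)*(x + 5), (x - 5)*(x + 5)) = x + 5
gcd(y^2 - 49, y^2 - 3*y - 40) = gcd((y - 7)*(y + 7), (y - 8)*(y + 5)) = 1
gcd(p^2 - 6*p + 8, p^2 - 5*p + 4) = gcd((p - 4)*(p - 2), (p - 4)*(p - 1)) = p - 4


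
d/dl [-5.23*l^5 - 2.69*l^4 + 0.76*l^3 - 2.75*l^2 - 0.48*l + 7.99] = -26.15*l^4 - 10.76*l^3 + 2.28*l^2 - 5.5*l - 0.48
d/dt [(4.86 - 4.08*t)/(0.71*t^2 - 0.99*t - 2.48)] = (2.8968*t^2 - 6.9012*t + 14.9298)/(0.5041*t^4 - 1.4058*t^3 - 2.5415*t^2 + 4.9104*t + 6.1504)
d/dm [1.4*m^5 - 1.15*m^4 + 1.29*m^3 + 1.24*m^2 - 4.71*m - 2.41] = 7.0*m^4 - 4.6*m^3 + 3.87*m^2 + 2.48*m - 4.71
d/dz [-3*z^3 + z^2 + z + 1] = -9*z^2 + 2*z + 1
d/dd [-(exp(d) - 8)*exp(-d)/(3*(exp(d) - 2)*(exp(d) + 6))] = 2*(exp(3*d) - 10*exp(2*d) - 32*exp(d) + 48)*exp(-d)/(3*(exp(4*d) + 8*exp(3*d) - 8*exp(2*d) - 96*exp(d) + 144))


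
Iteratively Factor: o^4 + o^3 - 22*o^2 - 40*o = (o)*(o^3 + o^2 - 22*o - 40) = o*(o + 4)*(o^2 - 3*o - 10) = o*(o + 2)*(o + 4)*(o - 5)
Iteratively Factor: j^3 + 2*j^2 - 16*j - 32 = (j + 2)*(j^2 - 16) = (j - 4)*(j + 2)*(j + 4)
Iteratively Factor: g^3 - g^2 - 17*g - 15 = (g - 5)*(g^2 + 4*g + 3) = (g - 5)*(g + 1)*(g + 3)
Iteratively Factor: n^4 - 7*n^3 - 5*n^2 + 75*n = (n)*(n^3 - 7*n^2 - 5*n + 75) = n*(n + 3)*(n^2 - 10*n + 25) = n*(n - 5)*(n + 3)*(n - 5)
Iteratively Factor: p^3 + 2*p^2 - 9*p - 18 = (p + 3)*(p^2 - p - 6) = (p + 2)*(p + 3)*(p - 3)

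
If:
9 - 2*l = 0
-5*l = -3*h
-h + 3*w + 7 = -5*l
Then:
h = 15/2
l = 9/2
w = -22/3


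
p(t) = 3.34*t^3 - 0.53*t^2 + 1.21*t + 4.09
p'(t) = 10.02*t^2 - 1.06*t + 1.21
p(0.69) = 5.77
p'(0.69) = 5.25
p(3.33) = 125.58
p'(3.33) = 108.79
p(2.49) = 55.38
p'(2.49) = 60.70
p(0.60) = 5.35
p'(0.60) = 4.18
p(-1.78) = -18.58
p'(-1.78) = 34.84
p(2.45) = 52.99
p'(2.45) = 58.76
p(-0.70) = 1.84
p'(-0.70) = 6.86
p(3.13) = 105.10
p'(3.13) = 96.06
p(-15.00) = -11405.81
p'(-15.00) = 2271.61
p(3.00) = 93.13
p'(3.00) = 88.21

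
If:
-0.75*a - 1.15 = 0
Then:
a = -1.53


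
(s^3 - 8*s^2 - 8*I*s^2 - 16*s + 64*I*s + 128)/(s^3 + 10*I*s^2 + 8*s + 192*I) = (s^2 - 4*s*(2 + I) + 32*I)/(s^2 + 14*I*s - 48)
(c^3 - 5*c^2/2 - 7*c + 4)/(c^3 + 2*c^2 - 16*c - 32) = (c - 1/2)/(c + 4)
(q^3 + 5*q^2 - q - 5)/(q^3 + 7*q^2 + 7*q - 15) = (q + 1)/(q + 3)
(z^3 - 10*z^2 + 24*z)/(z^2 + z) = (z^2 - 10*z + 24)/(z + 1)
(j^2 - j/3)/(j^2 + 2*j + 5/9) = 3*j*(3*j - 1)/(9*j^2 + 18*j + 5)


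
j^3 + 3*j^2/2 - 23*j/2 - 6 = (j - 3)*(j + 1/2)*(j + 4)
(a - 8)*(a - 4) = a^2 - 12*a + 32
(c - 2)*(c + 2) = c^2 - 4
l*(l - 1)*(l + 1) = l^3 - l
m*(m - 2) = m^2 - 2*m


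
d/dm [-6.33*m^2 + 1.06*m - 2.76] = 1.06 - 12.66*m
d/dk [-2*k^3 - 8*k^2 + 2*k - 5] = -6*k^2 - 16*k + 2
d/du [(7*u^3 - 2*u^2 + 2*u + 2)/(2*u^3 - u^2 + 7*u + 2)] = (-3*u^4 + 90*u^3 + 18*u^2 - 4*u - 10)/(4*u^6 - 4*u^5 + 29*u^4 - 6*u^3 + 45*u^2 + 28*u + 4)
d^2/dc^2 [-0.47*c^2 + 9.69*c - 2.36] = -0.940000000000000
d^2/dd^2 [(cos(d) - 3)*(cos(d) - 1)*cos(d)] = -15*cos(d)/4 + 8*cos(2*d) - 9*cos(3*d)/4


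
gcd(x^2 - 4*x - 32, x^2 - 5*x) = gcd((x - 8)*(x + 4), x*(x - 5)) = 1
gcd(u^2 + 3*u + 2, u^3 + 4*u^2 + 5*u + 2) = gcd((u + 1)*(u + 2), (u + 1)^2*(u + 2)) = u^2 + 3*u + 2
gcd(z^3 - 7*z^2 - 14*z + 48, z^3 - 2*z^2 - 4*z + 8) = z - 2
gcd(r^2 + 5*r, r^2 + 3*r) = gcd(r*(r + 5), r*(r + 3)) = r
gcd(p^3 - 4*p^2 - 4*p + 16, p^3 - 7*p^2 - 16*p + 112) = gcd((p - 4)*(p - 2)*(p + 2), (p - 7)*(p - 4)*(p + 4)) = p - 4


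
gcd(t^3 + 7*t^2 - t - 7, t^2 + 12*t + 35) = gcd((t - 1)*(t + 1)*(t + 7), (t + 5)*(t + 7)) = t + 7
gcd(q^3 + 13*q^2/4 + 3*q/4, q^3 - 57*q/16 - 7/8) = q + 1/4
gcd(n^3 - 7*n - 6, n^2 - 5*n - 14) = n + 2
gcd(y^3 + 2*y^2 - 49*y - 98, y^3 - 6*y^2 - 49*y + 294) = y^2 - 49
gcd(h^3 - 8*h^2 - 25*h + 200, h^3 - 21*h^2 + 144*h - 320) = h^2 - 13*h + 40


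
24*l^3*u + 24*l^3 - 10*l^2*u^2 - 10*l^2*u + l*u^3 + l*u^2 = (-6*l + u)*(-4*l + u)*(l*u + l)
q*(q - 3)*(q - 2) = q^3 - 5*q^2 + 6*q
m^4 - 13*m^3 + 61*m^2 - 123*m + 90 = (m - 5)*(m - 3)^2*(m - 2)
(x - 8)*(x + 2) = x^2 - 6*x - 16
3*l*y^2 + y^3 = y^2*(3*l + y)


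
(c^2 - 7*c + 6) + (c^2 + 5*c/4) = 2*c^2 - 23*c/4 + 6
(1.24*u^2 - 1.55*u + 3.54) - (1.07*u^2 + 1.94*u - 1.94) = 0.17*u^2 - 3.49*u + 5.48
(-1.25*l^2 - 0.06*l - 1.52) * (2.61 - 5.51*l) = 6.8875*l^3 - 2.9319*l^2 + 8.2186*l - 3.9672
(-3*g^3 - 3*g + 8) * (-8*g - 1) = 24*g^4 + 3*g^3 + 24*g^2 - 61*g - 8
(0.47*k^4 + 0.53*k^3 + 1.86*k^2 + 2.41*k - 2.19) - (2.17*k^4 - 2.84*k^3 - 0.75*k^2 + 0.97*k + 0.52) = -1.7*k^4 + 3.37*k^3 + 2.61*k^2 + 1.44*k - 2.71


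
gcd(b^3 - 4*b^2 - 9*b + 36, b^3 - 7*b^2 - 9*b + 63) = b^2 - 9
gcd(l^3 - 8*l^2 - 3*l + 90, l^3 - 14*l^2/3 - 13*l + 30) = l^2 - 3*l - 18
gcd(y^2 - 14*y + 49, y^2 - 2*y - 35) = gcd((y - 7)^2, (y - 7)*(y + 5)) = y - 7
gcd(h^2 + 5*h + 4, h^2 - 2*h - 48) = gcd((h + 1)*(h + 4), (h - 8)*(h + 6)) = 1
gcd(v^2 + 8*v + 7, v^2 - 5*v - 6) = v + 1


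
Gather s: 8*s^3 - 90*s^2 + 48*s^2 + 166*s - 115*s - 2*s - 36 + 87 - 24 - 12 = 8*s^3 - 42*s^2 + 49*s + 15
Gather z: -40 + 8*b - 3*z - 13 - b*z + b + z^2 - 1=9*b + z^2 + z*(-b - 3) - 54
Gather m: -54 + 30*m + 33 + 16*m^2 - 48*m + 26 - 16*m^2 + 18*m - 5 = 0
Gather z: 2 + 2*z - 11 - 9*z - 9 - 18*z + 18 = -25*z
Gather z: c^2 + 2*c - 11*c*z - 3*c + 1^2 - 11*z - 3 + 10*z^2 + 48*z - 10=c^2 - c + 10*z^2 + z*(37 - 11*c) - 12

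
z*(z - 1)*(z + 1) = z^3 - z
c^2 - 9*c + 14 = (c - 7)*(c - 2)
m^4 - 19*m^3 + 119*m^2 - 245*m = m*(m - 7)^2*(m - 5)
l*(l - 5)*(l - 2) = l^3 - 7*l^2 + 10*l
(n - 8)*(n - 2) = n^2 - 10*n + 16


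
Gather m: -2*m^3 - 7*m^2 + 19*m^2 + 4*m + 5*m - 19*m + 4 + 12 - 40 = -2*m^3 + 12*m^2 - 10*m - 24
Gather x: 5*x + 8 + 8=5*x + 16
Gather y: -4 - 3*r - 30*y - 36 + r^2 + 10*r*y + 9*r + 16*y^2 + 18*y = r^2 + 6*r + 16*y^2 + y*(10*r - 12) - 40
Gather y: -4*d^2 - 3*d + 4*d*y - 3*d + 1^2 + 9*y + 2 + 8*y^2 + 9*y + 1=-4*d^2 - 6*d + 8*y^2 + y*(4*d + 18) + 4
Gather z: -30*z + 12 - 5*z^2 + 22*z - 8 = -5*z^2 - 8*z + 4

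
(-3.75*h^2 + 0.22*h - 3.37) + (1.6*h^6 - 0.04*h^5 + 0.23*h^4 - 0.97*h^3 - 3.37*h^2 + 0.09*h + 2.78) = 1.6*h^6 - 0.04*h^5 + 0.23*h^4 - 0.97*h^3 - 7.12*h^2 + 0.31*h - 0.59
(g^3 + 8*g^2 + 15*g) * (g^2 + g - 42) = g^5 + 9*g^4 - 19*g^3 - 321*g^2 - 630*g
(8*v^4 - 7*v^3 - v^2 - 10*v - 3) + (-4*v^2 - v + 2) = 8*v^4 - 7*v^3 - 5*v^2 - 11*v - 1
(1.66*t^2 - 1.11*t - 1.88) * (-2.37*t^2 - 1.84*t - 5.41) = -3.9342*t^4 - 0.423699999999999*t^3 - 2.4826*t^2 + 9.4643*t + 10.1708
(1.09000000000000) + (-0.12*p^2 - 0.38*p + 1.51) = -0.12*p^2 - 0.38*p + 2.6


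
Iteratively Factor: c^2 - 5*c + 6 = (c - 2)*(c - 3)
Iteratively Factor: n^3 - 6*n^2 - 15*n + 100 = (n + 4)*(n^2 - 10*n + 25) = (n - 5)*(n + 4)*(n - 5)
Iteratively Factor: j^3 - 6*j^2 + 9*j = (j)*(j^2 - 6*j + 9) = j*(j - 3)*(j - 3)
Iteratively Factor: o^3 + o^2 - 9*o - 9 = (o + 1)*(o^2 - 9) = (o + 1)*(o + 3)*(o - 3)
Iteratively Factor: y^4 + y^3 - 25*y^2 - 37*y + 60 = (y - 5)*(y^3 + 6*y^2 + 5*y - 12) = (y - 5)*(y + 4)*(y^2 + 2*y - 3) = (y - 5)*(y + 3)*(y + 4)*(y - 1)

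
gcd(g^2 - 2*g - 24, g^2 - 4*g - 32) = g + 4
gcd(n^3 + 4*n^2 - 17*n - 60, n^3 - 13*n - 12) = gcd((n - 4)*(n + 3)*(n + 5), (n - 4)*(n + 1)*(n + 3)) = n^2 - n - 12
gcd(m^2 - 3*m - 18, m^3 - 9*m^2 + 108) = m^2 - 3*m - 18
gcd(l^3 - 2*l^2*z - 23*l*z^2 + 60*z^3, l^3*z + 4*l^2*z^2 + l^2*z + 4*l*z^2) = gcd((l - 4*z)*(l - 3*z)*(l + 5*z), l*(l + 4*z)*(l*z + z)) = 1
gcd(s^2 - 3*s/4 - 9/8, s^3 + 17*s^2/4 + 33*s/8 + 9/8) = s + 3/4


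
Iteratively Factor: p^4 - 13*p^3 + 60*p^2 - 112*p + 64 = (p - 4)*(p^3 - 9*p^2 + 24*p - 16) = (p - 4)*(p - 1)*(p^2 - 8*p + 16) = (p - 4)^2*(p - 1)*(p - 4)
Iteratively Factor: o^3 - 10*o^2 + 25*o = (o - 5)*(o^2 - 5*o) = o*(o - 5)*(o - 5)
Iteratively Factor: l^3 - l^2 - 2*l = (l - 2)*(l^2 + l) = (l - 2)*(l + 1)*(l)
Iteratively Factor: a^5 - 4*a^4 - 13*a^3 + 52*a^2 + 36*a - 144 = (a - 3)*(a^4 - a^3 - 16*a^2 + 4*a + 48) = (a - 4)*(a - 3)*(a^3 + 3*a^2 - 4*a - 12) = (a - 4)*(a - 3)*(a + 2)*(a^2 + a - 6) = (a - 4)*(a - 3)*(a + 2)*(a + 3)*(a - 2)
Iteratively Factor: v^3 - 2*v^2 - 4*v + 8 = (v + 2)*(v^2 - 4*v + 4) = (v - 2)*(v + 2)*(v - 2)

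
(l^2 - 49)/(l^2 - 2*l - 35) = (l + 7)/(l + 5)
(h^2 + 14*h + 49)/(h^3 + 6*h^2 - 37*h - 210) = (h + 7)/(h^2 - h - 30)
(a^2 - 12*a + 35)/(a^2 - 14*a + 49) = (a - 5)/(a - 7)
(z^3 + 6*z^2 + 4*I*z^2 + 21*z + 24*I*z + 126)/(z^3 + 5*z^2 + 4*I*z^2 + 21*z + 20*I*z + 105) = (z + 6)/(z + 5)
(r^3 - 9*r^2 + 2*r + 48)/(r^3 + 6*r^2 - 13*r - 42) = (r - 8)/(r + 7)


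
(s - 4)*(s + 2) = s^2 - 2*s - 8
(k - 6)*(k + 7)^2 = k^3 + 8*k^2 - 35*k - 294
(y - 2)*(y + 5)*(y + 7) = y^3 + 10*y^2 + 11*y - 70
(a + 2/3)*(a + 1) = a^2 + 5*a/3 + 2/3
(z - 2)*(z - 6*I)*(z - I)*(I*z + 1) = I*z^4 + 8*z^3 - 2*I*z^3 - 16*z^2 - 13*I*z^2 - 6*z + 26*I*z + 12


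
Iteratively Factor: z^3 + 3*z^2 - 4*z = (z + 4)*(z^2 - z) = (z - 1)*(z + 4)*(z)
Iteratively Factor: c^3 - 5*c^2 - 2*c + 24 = (c - 3)*(c^2 - 2*c - 8) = (c - 3)*(c + 2)*(c - 4)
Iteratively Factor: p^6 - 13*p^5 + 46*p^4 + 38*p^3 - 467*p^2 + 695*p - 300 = (p - 1)*(p^5 - 12*p^4 + 34*p^3 + 72*p^2 - 395*p + 300) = (p - 4)*(p - 1)*(p^4 - 8*p^3 + 2*p^2 + 80*p - 75) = (p - 5)*(p - 4)*(p - 1)*(p^3 - 3*p^2 - 13*p + 15) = (p - 5)^2*(p - 4)*(p - 1)*(p^2 + 2*p - 3) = (p - 5)^2*(p - 4)*(p - 1)*(p + 3)*(p - 1)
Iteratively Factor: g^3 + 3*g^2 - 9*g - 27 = (g - 3)*(g^2 + 6*g + 9) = (g - 3)*(g + 3)*(g + 3)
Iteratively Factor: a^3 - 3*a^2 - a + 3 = (a - 3)*(a^2 - 1) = (a - 3)*(a - 1)*(a + 1)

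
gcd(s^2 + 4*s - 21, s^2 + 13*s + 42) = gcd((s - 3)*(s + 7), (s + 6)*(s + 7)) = s + 7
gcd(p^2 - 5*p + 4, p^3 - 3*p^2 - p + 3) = p - 1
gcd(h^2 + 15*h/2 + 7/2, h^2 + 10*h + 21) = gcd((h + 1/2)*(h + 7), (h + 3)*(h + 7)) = h + 7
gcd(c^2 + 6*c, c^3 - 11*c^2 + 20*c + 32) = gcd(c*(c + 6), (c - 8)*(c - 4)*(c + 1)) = 1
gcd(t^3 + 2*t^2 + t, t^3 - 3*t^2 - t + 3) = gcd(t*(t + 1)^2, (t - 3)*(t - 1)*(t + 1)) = t + 1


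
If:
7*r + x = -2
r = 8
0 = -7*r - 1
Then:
No Solution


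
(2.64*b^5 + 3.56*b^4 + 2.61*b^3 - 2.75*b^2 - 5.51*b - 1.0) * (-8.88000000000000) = -23.4432*b^5 - 31.6128*b^4 - 23.1768*b^3 + 24.42*b^2 + 48.9288*b + 8.88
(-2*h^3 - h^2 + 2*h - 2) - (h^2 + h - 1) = -2*h^3 - 2*h^2 + h - 1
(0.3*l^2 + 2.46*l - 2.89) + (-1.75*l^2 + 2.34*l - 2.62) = -1.45*l^2 + 4.8*l - 5.51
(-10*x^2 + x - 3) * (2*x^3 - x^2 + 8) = -20*x^5 + 12*x^4 - 7*x^3 - 77*x^2 + 8*x - 24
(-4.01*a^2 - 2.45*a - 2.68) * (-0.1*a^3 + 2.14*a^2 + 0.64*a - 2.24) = 0.401*a^5 - 8.3364*a^4 - 7.5414*a^3 + 1.6792*a^2 + 3.7728*a + 6.0032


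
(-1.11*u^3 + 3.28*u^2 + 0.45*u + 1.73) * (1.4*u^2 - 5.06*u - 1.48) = -1.554*u^5 + 10.2086*u^4 - 14.324*u^3 - 4.7094*u^2 - 9.4198*u - 2.5604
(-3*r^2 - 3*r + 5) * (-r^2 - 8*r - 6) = 3*r^4 + 27*r^3 + 37*r^2 - 22*r - 30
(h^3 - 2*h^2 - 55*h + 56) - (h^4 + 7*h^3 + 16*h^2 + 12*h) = -h^4 - 6*h^3 - 18*h^2 - 67*h + 56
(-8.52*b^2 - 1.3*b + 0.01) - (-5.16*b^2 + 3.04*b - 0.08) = -3.36*b^2 - 4.34*b + 0.09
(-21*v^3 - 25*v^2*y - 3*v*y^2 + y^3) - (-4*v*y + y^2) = -21*v^3 - 25*v^2*y - 3*v*y^2 + 4*v*y + y^3 - y^2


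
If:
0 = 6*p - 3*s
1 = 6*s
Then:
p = 1/12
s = 1/6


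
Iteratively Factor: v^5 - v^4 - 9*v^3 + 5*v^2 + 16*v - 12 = (v - 1)*(v^4 - 9*v^2 - 4*v + 12) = (v - 1)^2*(v^3 + v^2 - 8*v - 12) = (v - 3)*(v - 1)^2*(v^2 + 4*v + 4) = (v - 3)*(v - 1)^2*(v + 2)*(v + 2)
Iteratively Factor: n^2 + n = (n + 1)*(n)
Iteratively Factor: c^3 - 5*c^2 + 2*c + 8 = (c - 4)*(c^2 - c - 2) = (c - 4)*(c - 2)*(c + 1)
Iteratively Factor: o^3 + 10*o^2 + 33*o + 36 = (o + 4)*(o^2 + 6*o + 9) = (o + 3)*(o + 4)*(o + 3)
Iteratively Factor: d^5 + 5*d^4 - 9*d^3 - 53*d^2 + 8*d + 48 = (d - 1)*(d^4 + 6*d^3 - 3*d^2 - 56*d - 48) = (d - 1)*(d + 1)*(d^3 + 5*d^2 - 8*d - 48) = (d - 1)*(d + 1)*(d + 4)*(d^2 + d - 12) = (d - 3)*(d - 1)*(d + 1)*(d + 4)*(d + 4)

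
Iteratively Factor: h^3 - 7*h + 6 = (h - 1)*(h^2 + h - 6) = (h - 1)*(h + 3)*(h - 2)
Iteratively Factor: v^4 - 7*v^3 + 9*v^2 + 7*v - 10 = (v - 2)*(v^3 - 5*v^2 - v + 5) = (v - 5)*(v - 2)*(v^2 - 1) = (v - 5)*(v - 2)*(v - 1)*(v + 1)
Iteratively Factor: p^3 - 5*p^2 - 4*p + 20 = (p - 2)*(p^2 - 3*p - 10) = (p - 2)*(p + 2)*(p - 5)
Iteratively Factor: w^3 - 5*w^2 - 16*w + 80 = (w - 5)*(w^2 - 16) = (w - 5)*(w - 4)*(w + 4)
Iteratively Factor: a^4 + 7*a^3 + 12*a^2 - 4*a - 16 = (a + 2)*(a^3 + 5*a^2 + 2*a - 8) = (a + 2)*(a + 4)*(a^2 + a - 2) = (a + 2)^2*(a + 4)*(a - 1)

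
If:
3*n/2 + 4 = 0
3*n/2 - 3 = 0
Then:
No Solution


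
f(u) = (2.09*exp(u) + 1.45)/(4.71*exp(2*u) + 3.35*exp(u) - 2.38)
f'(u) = (2.09*exp(u) + 1.45)*(-9.42*exp(2*u) - 3.35*exp(u))/(4.71*exp(2*u) + 3.35*exp(u) - 2.38)^2 + 2.09*exp(u)/(4.71*exp(2*u) + 3.35*exp(u) - 2.38) = (-(2.09*exp(u) + 1.45)*(9.42*exp(u) + 3.35) + 9.8439*exp(2*u) + 7.0015*exp(u) - 4.9742)*exp(u)/(4.71*exp(2*u) + 3.35*exp(u) - 2.38)^2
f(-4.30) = -0.63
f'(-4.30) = -0.02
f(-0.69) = 5.15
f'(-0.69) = -40.82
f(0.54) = 0.29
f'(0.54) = -0.36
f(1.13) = 0.15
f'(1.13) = -0.16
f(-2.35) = -0.82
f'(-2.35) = -0.26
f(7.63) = 0.00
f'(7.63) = -0.00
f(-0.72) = 6.73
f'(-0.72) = -68.15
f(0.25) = 0.43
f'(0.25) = -0.60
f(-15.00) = -0.61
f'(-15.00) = 0.00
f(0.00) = 0.62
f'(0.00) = -1.03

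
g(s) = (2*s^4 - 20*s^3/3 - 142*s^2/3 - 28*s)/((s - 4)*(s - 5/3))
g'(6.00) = 108.25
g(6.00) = -83.08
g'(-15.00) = -54.70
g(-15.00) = 358.48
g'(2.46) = 24.37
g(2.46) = 312.12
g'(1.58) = -10977.01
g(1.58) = -840.28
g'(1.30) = -561.12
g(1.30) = -126.59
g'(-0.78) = 2.39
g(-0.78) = -0.26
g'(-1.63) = 1.11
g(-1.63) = -2.00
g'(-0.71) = 2.29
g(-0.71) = -0.10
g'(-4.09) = -9.06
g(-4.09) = 7.27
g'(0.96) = -121.27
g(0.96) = -34.77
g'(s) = (8*s^3 - 20*s^2 - 284*s/3 - 28)/((s - 4)*(s - 5/3)) - (2*s^4 - 20*s^3/3 - 142*s^2/3 - 28*s)/((s - 4)*(s - 5/3)^2) - (2*s^4 - 20*s^3/3 - 142*s^2/3 - 28*s)/((s - 4)^2*(s - 5/3))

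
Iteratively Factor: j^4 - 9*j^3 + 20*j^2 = (j)*(j^3 - 9*j^2 + 20*j) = j*(j - 4)*(j^2 - 5*j) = j^2*(j - 4)*(j - 5)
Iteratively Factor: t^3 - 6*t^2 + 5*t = (t - 1)*(t^2 - 5*t) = (t - 5)*(t - 1)*(t)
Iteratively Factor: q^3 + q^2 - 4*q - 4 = (q + 1)*(q^2 - 4) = (q + 1)*(q + 2)*(q - 2)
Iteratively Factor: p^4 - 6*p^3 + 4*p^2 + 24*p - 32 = (p + 2)*(p^3 - 8*p^2 + 20*p - 16) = (p - 2)*(p + 2)*(p^2 - 6*p + 8) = (p - 2)^2*(p + 2)*(p - 4)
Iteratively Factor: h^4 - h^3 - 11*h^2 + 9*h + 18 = (h + 1)*(h^3 - 2*h^2 - 9*h + 18) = (h - 3)*(h + 1)*(h^2 + h - 6) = (h - 3)*(h - 2)*(h + 1)*(h + 3)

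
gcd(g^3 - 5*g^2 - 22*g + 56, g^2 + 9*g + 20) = g + 4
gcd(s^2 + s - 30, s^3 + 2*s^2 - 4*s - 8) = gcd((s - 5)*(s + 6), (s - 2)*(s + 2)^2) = 1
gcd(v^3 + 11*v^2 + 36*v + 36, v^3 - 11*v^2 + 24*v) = 1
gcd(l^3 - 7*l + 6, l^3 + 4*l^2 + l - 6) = l^2 + 2*l - 3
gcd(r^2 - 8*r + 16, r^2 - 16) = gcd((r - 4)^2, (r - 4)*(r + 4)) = r - 4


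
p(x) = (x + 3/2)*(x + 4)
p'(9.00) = 23.50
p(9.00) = 136.50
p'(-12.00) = -18.50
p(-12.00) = 84.00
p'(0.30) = 6.10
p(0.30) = 7.74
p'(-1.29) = 2.92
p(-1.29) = 0.57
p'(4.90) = 15.30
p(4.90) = 56.96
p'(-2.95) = -0.40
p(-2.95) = -1.52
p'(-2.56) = 0.38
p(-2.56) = -1.53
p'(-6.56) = -7.62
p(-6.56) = 12.95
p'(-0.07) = 5.36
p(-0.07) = 5.62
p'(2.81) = 11.12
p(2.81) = 29.35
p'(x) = 2*x + 11/2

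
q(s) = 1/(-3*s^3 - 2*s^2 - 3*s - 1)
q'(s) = (9*s^2 + 4*s + 3)/(-3*s^3 - 2*s^2 - 3*s - 1)^2 = (9*s^2 + 4*s + 3)/(3*s^3 + 2*s^2 + 3*s + 1)^2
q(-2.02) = 0.05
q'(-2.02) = 0.07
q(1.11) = -0.09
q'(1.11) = 0.16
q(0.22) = -0.56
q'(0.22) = 1.35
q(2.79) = -0.01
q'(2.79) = 0.01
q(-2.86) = 0.02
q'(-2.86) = 0.02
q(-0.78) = 0.65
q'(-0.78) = 2.24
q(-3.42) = 0.01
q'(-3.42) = 0.01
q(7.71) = -0.00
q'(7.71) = 0.00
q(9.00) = 0.00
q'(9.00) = 0.00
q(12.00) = 0.00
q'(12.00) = 0.00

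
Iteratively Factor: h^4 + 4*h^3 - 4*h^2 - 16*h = (h + 2)*(h^3 + 2*h^2 - 8*h) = (h + 2)*(h + 4)*(h^2 - 2*h) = h*(h + 2)*(h + 4)*(h - 2)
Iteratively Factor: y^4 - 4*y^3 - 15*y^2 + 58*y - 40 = (y - 1)*(y^3 - 3*y^2 - 18*y + 40) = (y - 2)*(y - 1)*(y^2 - y - 20) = (y - 5)*(y - 2)*(y - 1)*(y + 4)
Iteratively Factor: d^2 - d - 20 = (d + 4)*(d - 5)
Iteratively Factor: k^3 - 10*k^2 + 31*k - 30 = (k - 3)*(k^2 - 7*k + 10) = (k - 5)*(k - 3)*(k - 2)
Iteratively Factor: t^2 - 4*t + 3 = (t - 3)*(t - 1)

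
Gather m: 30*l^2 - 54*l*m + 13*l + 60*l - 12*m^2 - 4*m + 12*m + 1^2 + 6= 30*l^2 + 73*l - 12*m^2 + m*(8 - 54*l) + 7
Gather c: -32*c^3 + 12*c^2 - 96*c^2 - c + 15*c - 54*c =-32*c^3 - 84*c^2 - 40*c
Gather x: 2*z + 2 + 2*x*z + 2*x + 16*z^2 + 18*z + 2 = x*(2*z + 2) + 16*z^2 + 20*z + 4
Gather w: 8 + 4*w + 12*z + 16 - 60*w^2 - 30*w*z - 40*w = -60*w^2 + w*(-30*z - 36) + 12*z + 24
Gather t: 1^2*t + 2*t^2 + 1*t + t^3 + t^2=t^3 + 3*t^2 + 2*t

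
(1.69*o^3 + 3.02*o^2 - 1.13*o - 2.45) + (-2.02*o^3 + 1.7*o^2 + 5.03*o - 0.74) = -0.33*o^3 + 4.72*o^2 + 3.9*o - 3.19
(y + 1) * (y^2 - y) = y^3 - y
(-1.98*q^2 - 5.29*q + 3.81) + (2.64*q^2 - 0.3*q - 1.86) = 0.66*q^2 - 5.59*q + 1.95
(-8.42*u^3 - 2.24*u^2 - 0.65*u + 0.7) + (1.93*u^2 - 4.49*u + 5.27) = -8.42*u^3 - 0.31*u^2 - 5.14*u + 5.97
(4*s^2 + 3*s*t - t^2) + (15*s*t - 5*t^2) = 4*s^2 + 18*s*t - 6*t^2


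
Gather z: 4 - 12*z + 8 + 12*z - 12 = 0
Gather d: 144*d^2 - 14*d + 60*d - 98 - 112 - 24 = 144*d^2 + 46*d - 234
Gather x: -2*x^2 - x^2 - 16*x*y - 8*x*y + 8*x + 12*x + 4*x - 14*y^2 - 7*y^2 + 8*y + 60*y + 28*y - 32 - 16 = -3*x^2 + x*(24 - 24*y) - 21*y^2 + 96*y - 48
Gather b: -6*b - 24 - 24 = -6*b - 48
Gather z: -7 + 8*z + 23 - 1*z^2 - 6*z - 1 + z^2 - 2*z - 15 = 0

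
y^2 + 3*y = y*(y + 3)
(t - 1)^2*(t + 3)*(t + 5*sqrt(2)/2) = t^4 + t^3 + 5*sqrt(2)*t^3/2 - 5*t^2 + 5*sqrt(2)*t^2/2 - 25*sqrt(2)*t/2 + 3*t + 15*sqrt(2)/2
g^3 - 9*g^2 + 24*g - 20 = (g - 5)*(g - 2)^2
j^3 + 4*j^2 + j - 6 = (j - 1)*(j + 2)*(j + 3)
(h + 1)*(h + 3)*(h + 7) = h^3 + 11*h^2 + 31*h + 21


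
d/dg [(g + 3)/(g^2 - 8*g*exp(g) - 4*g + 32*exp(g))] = (g^2 - 8*g*exp(g) - 4*g + 2*(g + 3)*(4*g*exp(g) - g - 12*exp(g) + 2) + 32*exp(g))/(g^2 - 8*g*exp(g) - 4*g + 32*exp(g))^2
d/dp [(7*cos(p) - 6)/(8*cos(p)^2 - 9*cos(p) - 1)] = (56*cos(p)^2 - 96*cos(p) + 61)*sin(p)/(8*sin(p)^2 + 9*cos(p) - 7)^2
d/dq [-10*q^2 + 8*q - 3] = 8 - 20*q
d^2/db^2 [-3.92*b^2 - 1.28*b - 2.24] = -7.84000000000000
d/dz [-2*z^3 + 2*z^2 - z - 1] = -6*z^2 + 4*z - 1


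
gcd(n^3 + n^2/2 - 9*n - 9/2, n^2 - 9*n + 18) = n - 3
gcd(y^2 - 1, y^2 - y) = y - 1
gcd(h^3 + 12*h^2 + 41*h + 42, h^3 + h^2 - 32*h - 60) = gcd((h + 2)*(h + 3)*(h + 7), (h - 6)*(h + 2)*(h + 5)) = h + 2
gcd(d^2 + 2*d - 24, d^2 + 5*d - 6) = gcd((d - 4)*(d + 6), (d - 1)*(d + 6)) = d + 6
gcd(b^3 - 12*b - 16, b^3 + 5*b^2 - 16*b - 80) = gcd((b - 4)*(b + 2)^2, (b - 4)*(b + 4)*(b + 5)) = b - 4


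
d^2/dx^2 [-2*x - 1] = 0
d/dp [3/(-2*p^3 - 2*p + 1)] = 6*(3*p^2 + 1)/(2*p^3 + 2*p - 1)^2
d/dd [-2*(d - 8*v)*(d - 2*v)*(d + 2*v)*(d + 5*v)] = -8*d^3 + 18*d^2*v + 176*d*v^2 - 24*v^3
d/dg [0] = 0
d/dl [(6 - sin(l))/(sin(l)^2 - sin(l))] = (cos(l) - 12/tan(l) + 6*cos(l)/sin(l)^2)/(sin(l) - 1)^2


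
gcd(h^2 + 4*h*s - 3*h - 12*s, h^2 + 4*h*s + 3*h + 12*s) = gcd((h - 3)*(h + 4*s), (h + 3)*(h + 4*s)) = h + 4*s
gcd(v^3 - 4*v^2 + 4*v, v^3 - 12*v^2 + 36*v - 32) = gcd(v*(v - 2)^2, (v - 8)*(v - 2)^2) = v^2 - 4*v + 4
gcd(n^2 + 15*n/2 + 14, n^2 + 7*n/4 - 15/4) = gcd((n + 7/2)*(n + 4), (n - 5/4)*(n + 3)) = 1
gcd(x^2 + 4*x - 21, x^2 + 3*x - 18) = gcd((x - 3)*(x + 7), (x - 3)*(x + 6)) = x - 3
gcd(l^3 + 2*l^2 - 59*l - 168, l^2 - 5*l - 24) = l^2 - 5*l - 24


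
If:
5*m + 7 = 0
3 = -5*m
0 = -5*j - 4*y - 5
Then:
No Solution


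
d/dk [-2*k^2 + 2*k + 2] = 2 - 4*k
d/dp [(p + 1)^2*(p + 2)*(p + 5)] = 4*p^3 + 27*p^2 + 50*p + 27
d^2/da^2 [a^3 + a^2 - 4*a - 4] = 6*a + 2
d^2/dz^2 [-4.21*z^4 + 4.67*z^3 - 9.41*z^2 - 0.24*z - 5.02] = -50.52*z^2 + 28.02*z - 18.82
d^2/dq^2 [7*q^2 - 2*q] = 14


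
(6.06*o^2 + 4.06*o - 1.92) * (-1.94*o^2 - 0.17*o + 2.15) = -11.7564*o^4 - 8.9066*o^3 + 16.0636*o^2 + 9.0554*o - 4.128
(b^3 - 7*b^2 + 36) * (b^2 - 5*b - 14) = b^5 - 12*b^4 + 21*b^3 + 134*b^2 - 180*b - 504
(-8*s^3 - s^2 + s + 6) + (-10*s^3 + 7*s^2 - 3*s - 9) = -18*s^3 + 6*s^2 - 2*s - 3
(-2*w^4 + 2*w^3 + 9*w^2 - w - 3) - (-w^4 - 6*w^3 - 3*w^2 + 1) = -w^4 + 8*w^3 + 12*w^2 - w - 4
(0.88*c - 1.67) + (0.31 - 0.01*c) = 0.87*c - 1.36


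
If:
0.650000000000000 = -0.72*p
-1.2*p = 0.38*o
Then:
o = 2.85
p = -0.90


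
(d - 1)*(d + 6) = d^2 + 5*d - 6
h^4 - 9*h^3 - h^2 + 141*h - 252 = (h - 7)*(h - 3)^2*(h + 4)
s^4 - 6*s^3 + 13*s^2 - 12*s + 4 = (s - 2)^2*(s - 1)^2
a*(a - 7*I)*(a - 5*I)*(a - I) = a^4 - 13*I*a^3 - 47*a^2 + 35*I*a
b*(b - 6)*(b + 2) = b^3 - 4*b^2 - 12*b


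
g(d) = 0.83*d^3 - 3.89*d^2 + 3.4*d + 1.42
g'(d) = 2.49*d^2 - 7.78*d + 3.4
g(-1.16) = -9.05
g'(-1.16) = 15.78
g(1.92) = -0.52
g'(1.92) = -2.36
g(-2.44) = -42.09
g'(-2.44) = 37.21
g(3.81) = 3.81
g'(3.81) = 9.90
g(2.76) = -1.38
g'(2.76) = 0.90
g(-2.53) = -45.52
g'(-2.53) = 39.02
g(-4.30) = -151.12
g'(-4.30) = 82.89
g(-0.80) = -4.21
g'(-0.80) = 11.22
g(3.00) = -0.98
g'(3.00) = 2.47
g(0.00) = 1.42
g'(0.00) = 3.40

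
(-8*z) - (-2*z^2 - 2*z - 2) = 2*z^2 - 6*z + 2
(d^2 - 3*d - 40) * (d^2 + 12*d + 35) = d^4 + 9*d^3 - 41*d^2 - 585*d - 1400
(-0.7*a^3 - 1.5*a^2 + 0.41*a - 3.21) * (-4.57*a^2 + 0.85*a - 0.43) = 3.199*a^5 + 6.26*a^4 - 2.8477*a^3 + 15.6632*a^2 - 2.9048*a + 1.3803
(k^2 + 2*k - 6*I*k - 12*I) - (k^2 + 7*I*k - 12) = 2*k - 13*I*k + 12 - 12*I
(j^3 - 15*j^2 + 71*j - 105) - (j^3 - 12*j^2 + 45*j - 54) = -3*j^2 + 26*j - 51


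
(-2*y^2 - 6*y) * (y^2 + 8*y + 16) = -2*y^4 - 22*y^3 - 80*y^2 - 96*y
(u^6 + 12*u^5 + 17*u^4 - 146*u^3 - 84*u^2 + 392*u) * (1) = u^6 + 12*u^5 + 17*u^4 - 146*u^3 - 84*u^2 + 392*u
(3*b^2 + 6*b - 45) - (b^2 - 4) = 2*b^2 + 6*b - 41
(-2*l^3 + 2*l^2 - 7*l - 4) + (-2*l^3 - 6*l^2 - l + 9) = -4*l^3 - 4*l^2 - 8*l + 5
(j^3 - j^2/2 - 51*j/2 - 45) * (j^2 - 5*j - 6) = j^5 - 11*j^4/2 - 29*j^3 + 171*j^2/2 + 378*j + 270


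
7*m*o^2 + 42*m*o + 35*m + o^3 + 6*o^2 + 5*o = (7*m + o)*(o + 1)*(o + 5)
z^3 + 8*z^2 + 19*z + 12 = (z + 1)*(z + 3)*(z + 4)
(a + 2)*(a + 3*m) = a^2 + 3*a*m + 2*a + 6*m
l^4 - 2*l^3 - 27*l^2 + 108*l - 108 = (l - 3)^2*(l - 2)*(l + 6)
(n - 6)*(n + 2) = n^2 - 4*n - 12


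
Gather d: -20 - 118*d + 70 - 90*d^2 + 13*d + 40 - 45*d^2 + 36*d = -135*d^2 - 69*d + 90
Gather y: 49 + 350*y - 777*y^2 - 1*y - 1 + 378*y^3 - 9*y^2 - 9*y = 378*y^3 - 786*y^2 + 340*y + 48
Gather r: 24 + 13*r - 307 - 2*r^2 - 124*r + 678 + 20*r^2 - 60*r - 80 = 18*r^2 - 171*r + 315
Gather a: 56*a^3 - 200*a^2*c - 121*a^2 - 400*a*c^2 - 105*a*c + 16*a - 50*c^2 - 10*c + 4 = 56*a^3 + a^2*(-200*c - 121) + a*(-400*c^2 - 105*c + 16) - 50*c^2 - 10*c + 4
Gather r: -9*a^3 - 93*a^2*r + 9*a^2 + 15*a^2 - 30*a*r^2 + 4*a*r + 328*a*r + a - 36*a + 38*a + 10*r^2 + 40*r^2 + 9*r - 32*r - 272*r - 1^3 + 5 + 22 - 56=-9*a^3 + 24*a^2 + 3*a + r^2*(50 - 30*a) + r*(-93*a^2 + 332*a - 295) - 30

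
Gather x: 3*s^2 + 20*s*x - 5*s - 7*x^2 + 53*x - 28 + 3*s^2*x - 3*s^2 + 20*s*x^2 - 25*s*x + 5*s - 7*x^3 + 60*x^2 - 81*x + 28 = -7*x^3 + x^2*(20*s + 53) + x*(3*s^2 - 5*s - 28)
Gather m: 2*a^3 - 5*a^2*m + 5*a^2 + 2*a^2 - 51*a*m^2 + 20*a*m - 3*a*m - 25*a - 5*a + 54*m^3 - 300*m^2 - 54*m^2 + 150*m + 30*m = 2*a^3 + 7*a^2 - 30*a + 54*m^3 + m^2*(-51*a - 354) + m*(-5*a^2 + 17*a + 180)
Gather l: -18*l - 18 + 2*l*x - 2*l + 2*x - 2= l*(2*x - 20) + 2*x - 20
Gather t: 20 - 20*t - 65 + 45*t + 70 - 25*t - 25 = 0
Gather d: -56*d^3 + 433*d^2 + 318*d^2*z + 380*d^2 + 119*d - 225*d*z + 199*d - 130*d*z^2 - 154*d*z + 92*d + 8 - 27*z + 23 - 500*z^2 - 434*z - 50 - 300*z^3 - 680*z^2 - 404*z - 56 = -56*d^3 + d^2*(318*z + 813) + d*(-130*z^2 - 379*z + 410) - 300*z^3 - 1180*z^2 - 865*z - 75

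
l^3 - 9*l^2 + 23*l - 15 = (l - 5)*(l - 3)*(l - 1)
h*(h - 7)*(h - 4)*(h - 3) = h^4 - 14*h^3 + 61*h^2 - 84*h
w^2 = w^2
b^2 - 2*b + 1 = (b - 1)^2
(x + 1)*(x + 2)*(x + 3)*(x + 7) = x^4 + 13*x^3 + 53*x^2 + 83*x + 42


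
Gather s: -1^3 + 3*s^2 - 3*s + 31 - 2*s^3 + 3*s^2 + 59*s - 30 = -2*s^3 + 6*s^2 + 56*s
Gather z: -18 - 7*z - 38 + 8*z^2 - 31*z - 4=8*z^2 - 38*z - 60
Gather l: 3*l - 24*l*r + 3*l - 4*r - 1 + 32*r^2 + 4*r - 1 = l*(6 - 24*r) + 32*r^2 - 2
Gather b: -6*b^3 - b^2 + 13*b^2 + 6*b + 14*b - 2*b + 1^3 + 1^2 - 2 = -6*b^3 + 12*b^2 + 18*b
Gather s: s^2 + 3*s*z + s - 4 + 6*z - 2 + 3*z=s^2 + s*(3*z + 1) + 9*z - 6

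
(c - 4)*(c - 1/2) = c^2 - 9*c/2 + 2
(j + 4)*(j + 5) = j^2 + 9*j + 20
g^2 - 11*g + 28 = (g - 7)*(g - 4)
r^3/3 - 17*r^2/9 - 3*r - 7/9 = (r/3 + 1/3)*(r - 7)*(r + 1/3)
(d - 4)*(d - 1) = d^2 - 5*d + 4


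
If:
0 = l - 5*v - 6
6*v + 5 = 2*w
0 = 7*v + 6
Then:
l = 12/7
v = -6/7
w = -1/14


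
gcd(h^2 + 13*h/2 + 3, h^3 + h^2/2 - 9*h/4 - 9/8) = h + 1/2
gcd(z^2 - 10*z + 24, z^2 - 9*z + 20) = z - 4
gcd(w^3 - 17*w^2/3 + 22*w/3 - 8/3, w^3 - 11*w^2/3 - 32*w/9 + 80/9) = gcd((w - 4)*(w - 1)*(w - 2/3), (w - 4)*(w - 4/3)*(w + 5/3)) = w - 4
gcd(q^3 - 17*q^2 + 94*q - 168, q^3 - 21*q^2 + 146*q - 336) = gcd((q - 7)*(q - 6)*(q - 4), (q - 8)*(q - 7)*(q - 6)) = q^2 - 13*q + 42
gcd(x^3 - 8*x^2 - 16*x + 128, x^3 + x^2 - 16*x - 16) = x^2 - 16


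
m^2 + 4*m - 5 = (m - 1)*(m + 5)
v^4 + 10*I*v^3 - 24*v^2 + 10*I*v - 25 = (v - I)*(v + I)*(v + 5*I)^2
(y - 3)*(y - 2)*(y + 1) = y^3 - 4*y^2 + y + 6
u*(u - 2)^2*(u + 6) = u^4 + 2*u^3 - 20*u^2 + 24*u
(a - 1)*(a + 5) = a^2 + 4*a - 5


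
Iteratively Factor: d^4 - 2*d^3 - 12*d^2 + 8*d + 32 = (d - 2)*(d^3 - 12*d - 16) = (d - 4)*(d - 2)*(d^2 + 4*d + 4) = (d - 4)*(d - 2)*(d + 2)*(d + 2)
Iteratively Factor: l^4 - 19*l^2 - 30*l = (l + 3)*(l^3 - 3*l^2 - 10*l) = (l + 2)*(l + 3)*(l^2 - 5*l) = l*(l + 2)*(l + 3)*(l - 5)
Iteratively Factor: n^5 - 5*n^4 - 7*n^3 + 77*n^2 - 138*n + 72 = (n - 3)*(n^4 - 2*n^3 - 13*n^2 + 38*n - 24) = (n - 3)^2*(n^3 + n^2 - 10*n + 8) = (n - 3)^2*(n + 4)*(n^2 - 3*n + 2) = (n - 3)^2*(n - 1)*(n + 4)*(n - 2)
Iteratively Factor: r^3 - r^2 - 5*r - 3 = (r + 1)*(r^2 - 2*r - 3) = (r + 1)^2*(r - 3)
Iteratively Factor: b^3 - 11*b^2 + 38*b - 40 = (b - 4)*(b^2 - 7*b + 10) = (b - 5)*(b - 4)*(b - 2)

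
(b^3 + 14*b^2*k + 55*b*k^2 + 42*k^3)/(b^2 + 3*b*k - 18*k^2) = (b^2 + 8*b*k + 7*k^2)/(b - 3*k)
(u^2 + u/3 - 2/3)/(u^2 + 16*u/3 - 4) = (u + 1)/(u + 6)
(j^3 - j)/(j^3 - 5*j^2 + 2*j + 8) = j*(j - 1)/(j^2 - 6*j + 8)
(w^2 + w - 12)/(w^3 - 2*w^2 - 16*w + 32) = (w - 3)/(w^2 - 6*w + 8)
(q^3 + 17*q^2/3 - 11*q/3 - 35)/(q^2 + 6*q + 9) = (3*q^2 + 8*q - 35)/(3*(q + 3))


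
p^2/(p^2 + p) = p/(p + 1)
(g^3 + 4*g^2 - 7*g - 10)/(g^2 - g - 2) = g + 5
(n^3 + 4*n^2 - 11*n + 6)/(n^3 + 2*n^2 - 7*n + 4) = (n + 6)/(n + 4)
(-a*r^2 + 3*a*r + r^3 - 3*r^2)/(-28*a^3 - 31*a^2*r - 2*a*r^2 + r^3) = r*(a*r - 3*a - r^2 + 3*r)/(28*a^3 + 31*a^2*r + 2*a*r^2 - r^3)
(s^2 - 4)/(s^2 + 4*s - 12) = (s + 2)/(s + 6)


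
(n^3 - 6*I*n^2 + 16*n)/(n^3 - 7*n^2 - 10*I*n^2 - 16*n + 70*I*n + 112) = n*(n + 2*I)/(n^2 - n*(7 + 2*I) + 14*I)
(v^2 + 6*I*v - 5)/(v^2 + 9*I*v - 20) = (v + I)/(v + 4*I)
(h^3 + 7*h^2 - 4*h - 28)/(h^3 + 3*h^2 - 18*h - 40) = (h^2 + 5*h - 14)/(h^2 + h - 20)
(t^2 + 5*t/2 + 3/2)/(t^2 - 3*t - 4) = (t + 3/2)/(t - 4)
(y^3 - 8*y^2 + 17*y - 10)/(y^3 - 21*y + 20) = (y^2 - 7*y + 10)/(y^2 + y - 20)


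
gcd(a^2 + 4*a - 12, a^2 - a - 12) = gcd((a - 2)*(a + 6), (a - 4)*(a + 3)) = 1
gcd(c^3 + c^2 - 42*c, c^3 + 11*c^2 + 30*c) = c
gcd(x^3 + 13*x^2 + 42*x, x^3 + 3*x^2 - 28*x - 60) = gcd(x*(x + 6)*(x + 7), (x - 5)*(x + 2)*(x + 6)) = x + 6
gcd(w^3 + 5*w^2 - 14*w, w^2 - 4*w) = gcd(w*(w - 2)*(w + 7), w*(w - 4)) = w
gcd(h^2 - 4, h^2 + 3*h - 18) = 1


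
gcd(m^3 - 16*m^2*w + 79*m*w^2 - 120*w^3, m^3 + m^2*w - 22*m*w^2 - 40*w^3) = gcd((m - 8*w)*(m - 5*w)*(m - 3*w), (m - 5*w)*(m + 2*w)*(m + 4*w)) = -m + 5*w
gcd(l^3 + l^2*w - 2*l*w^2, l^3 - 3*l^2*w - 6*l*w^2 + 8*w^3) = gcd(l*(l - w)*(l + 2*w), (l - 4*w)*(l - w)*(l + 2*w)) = -l^2 - l*w + 2*w^2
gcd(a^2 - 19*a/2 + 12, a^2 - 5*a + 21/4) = a - 3/2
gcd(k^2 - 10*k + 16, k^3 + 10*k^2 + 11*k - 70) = k - 2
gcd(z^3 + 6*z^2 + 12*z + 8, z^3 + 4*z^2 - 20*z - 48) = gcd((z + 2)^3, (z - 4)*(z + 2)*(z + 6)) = z + 2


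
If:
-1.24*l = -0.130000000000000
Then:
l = 0.10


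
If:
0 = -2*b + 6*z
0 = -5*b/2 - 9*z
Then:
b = 0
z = 0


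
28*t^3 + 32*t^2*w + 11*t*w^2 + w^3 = (2*t + w)^2*(7*t + w)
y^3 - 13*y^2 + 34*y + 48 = (y - 8)*(y - 6)*(y + 1)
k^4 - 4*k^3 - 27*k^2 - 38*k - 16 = (k - 8)*(k + 1)^2*(k + 2)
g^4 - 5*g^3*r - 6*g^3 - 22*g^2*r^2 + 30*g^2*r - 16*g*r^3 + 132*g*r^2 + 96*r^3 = (g - 6)*(g - 8*r)*(g + r)*(g + 2*r)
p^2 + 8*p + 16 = (p + 4)^2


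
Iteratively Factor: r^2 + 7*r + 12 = (r + 3)*(r + 4)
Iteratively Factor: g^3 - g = (g)*(g^2 - 1) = g*(g + 1)*(g - 1)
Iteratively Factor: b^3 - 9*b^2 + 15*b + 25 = (b - 5)*(b^2 - 4*b - 5) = (b - 5)^2*(b + 1)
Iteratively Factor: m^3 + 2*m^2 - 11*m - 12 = (m + 4)*(m^2 - 2*m - 3) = (m - 3)*(m + 4)*(m + 1)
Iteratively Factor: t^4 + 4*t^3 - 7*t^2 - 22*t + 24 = (t + 4)*(t^3 - 7*t + 6) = (t + 3)*(t + 4)*(t^2 - 3*t + 2) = (t - 2)*(t + 3)*(t + 4)*(t - 1)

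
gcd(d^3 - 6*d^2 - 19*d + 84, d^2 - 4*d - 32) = d + 4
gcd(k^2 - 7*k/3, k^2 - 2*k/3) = k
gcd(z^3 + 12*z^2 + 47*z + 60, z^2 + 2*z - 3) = z + 3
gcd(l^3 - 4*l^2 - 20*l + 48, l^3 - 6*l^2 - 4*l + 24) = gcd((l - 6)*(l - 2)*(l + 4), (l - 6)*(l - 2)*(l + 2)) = l^2 - 8*l + 12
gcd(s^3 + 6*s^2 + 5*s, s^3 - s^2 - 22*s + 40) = s + 5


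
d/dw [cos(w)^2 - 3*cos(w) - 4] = (3 - 2*cos(w))*sin(w)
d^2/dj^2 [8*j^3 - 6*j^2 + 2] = 48*j - 12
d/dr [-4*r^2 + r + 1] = 1 - 8*r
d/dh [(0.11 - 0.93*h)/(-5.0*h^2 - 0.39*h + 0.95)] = (-4.65*h^2 + 1.1*h - 0.8406)/(25.0*h^4 + 3.9*h^3 - 9.3479*h^2 - 0.741*h + 0.9025)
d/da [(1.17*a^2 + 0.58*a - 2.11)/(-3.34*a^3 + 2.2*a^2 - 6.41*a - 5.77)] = (3.9078*a^4 + 3.8744*a^3 - 29.9179*a^2 - 4.2178*a - 16.8717)/(11.1556*a^6 - 14.696*a^5 + 47.6588*a^4 + 10.3396*a^3 + 15.7001*a^2 + 73.9714*a + 33.2929)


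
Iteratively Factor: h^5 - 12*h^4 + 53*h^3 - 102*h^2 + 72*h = (h - 4)*(h^4 - 8*h^3 + 21*h^2 - 18*h) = (h - 4)*(h - 3)*(h^3 - 5*h^2 + 6*h) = (h - 4)*(h - 3)^2*(h^2 - 2*h) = (h - 4)*(h - 3)^2*(h - 2)*(h)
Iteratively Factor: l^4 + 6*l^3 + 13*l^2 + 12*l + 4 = (l + 2)*(l^3 + 4*l^2 + 5*l + 2) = (l + 1)*(l + 2)*(l^2 + 3*l + 2) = (l + 1)^2*(l + 2)*(l + 2)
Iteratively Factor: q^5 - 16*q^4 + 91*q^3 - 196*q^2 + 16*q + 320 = (q - 4)*(q^4 - 12*q^3 + 43*q^2 - 24*q - 80) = (q - 4)^2*(q^3 - 8*q^2 + 11*q + 20) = (q - 4)^2*(q + 1)*(q^2 - 9*q + 20) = (q - 5)*(q - 4)^2*(q + 1)*(q - 4)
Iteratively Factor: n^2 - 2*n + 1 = (n - 1)*(n - 1)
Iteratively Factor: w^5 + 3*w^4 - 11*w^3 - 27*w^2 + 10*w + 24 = (w + 2)*(w^4 + w^3 - 13*w^2 - w + 12) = (w - 3)*(w + 2)*(w^3 + 4*w^2 - w - 4) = (w - 3)*(w + 2)*(w + 4)*(w^2 - 1) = (w - 3)*(w - 1)*(w + 2)*(w + 4)*(w + 1)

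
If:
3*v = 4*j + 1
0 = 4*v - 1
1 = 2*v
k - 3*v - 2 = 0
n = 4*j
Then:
No Solution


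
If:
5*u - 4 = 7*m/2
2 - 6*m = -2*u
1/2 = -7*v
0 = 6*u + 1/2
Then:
No Solution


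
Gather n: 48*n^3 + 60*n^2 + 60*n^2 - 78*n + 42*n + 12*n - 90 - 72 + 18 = 48*n^3 + 120*n^2 - 24*n - 144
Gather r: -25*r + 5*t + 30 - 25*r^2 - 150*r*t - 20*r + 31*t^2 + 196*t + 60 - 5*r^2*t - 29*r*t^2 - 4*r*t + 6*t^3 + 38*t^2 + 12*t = r^2*(-5*t - 25) + r*(-29*t^2 - 154*t - 45) + 6*t^3 + 69*t^2 + 213*t + 90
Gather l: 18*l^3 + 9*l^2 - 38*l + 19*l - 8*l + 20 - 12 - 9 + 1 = 18*l^3 + 9*l^2 - 27*l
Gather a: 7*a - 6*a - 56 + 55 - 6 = a - 7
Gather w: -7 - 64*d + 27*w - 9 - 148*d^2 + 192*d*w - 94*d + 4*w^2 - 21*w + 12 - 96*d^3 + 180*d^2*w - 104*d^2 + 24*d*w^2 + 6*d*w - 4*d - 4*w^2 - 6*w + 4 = -96*d^3 - 252*d^2 + 24*d*w^2 - 162*d + w*(180*d^2 + 198*d)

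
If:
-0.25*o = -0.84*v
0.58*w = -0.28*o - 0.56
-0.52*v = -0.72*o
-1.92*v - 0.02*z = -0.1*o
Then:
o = 0.00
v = 0.00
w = -0.97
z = 0.00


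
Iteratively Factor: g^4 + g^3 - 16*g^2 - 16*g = (g + 1)*(g^3 - 16*g) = (g + 1)*(g + 4)*(g^2 - 4*g) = (g - 4)*(g + 1)*(g + 4)*(g)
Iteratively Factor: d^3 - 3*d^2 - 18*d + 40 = (d + 4)*(d^2 - 7*d + 10) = (d - 5)*(d + 4)*(d - 2)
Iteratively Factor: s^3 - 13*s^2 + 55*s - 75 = (s - 5)*(s^2 - 8*s + 15) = (s - 5)*(s - 3)*(s - 5)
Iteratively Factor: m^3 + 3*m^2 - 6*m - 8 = (m - 2)*(m^2 + 5*m + 4) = (m - 2)*(m + 4)*(m + 1)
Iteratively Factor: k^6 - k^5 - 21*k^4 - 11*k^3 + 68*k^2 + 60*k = (k)*(k^5 - k^4 - 21*k^3 - 11*k^2 + 68*k + 60) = k*(k + 3)*(k^4 - 4*k^3 - 9*k^2 + 16*k + 20) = k*(k + 2)*(k + 3)*(k^3 - 6*k^2 + 3*k + 10) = k*(k - 5)*(k + 2)*(k + 3)*(k^2 - k - 2) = k*(k - 5)*(k + 1)*(k + 2)*(k + 3)*(k - 2)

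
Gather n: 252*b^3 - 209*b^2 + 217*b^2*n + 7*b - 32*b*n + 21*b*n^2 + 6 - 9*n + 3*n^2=252*b^3 - 209*b^2 + 7*b + n^2*(21*b + 3) + n*(217*b^2 - 32*b - 9) + 6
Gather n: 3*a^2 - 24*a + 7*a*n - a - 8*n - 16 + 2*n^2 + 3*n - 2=3*a^2 - 25*a + 2*n^2 + n*(7*a - 5) - 18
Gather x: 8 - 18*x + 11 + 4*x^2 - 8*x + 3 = 4*x^2 - 26*x + 22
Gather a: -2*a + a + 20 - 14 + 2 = 8 - a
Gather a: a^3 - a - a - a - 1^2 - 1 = a^3 - 3*a - 2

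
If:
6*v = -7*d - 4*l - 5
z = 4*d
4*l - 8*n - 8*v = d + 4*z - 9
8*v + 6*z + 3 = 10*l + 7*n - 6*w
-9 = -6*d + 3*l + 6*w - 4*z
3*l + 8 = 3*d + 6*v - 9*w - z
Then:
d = 1267/19119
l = -16955/19119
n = 49339/57357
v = -18322/57357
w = -46666/57357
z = 5068/19119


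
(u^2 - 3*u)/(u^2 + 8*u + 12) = u*(u - 3)/(u^2 + 8*u + 12)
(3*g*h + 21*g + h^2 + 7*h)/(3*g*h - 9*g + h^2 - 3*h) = (h + 7)/(h - 3)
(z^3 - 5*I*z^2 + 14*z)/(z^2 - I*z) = (z^2 - 5*I*z + 14)/(z - I)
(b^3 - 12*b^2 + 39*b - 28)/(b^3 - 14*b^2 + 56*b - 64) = (b^2 - 8*b + 7)/(b^2 - 10*b + 16)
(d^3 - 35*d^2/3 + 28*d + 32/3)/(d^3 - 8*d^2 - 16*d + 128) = (d + 1/3)/(d + 4)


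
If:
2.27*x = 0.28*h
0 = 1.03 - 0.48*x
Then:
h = 17.40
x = 2.15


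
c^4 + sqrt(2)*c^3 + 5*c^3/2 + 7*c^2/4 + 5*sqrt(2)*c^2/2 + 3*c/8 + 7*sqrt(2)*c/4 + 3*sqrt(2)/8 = (c + 1/2)^2*(c + 3/2)*(c + sqrt(2))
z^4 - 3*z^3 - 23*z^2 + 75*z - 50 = (z - 5)*(z - 2)*(z - 1)*(z + 5)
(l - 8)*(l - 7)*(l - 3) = l^3 - 18*l^2 + 101*l - 168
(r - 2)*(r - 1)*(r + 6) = r^3 + 3*r^2 - 16*r + 12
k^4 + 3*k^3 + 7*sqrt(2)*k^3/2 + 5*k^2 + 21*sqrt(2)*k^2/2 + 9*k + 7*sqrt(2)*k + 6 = (k + 1)*(k + 2)*(k + sqrt(2)/2)*(k + 3*sqrt(2))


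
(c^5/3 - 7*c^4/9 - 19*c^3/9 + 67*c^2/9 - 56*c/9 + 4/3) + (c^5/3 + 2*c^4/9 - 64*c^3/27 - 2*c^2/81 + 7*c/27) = 2*c^5/3 - 5*c^4/9 - 121*c^3/27 + 601*c^2/81 - 161*c/27 + 4/3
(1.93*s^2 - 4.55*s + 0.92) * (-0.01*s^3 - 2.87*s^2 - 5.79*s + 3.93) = -0.0193*s^5 - 5.4936*s^4 + 1.8746*s^3 + 31.289*s^2 - 23.2083*s + 3.6156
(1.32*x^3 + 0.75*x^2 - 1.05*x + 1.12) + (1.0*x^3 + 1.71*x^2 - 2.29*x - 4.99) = 2.32*x^3 + 2.46*x^2 - 3.34*x - 3.87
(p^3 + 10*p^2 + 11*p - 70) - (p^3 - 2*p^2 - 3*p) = 12*p^2 + 14*p - 70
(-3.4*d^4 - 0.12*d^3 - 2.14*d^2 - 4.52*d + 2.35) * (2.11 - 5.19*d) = 17.646*d^5 - 6.5512*d^4 + 10.8534*d^3 + 18.9434*d^2 - 21.7337*d + 4.9585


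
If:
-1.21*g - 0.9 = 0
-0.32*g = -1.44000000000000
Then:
No Solution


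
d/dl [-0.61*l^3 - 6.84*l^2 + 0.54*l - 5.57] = -1.83*l^2 - 13.68*l + 0.54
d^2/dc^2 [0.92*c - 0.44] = 0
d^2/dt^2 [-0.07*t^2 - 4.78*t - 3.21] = -0.140000000000000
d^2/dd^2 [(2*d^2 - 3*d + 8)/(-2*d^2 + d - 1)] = 2*(8*d^3 - 84*d^2 + 30*d + 9)/(8*d^6 - 12*d^5 + 18*d^4 - 13*d^3 + 9*d^2 - 3*d + 1)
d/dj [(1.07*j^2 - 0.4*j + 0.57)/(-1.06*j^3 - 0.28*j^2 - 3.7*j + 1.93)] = (1.1342*j^4 - 0.848*j^3 - 2.2584*j^2 + 4.4494*j + 1.337)/(1.1236*j^6 + 0.5936*j^5 + 7.9224*j^4 - 2.0196*j^3 + 12.6092*j^2 - 14.282*j + 3.7249)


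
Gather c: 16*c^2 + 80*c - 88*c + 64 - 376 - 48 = 16*c^2 - 8*c - 360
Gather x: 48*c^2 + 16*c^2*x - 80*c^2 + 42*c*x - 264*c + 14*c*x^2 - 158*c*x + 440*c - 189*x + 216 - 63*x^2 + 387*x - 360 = -32*c^2 + 176*c + x^2*(14*c - 63) + x*(16*c^2 - 116*c + 198) - 144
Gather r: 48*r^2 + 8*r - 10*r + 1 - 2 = 48*r^2 - 2*r - 1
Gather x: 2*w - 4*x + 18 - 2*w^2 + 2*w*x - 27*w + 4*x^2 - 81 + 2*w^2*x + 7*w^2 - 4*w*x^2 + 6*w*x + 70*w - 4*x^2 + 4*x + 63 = 5*w^2 - 4*w*x^2 + 45*w + x*(2*w^2 + 8*w)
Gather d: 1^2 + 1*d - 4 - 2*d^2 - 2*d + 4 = -2*d^2 - d + 1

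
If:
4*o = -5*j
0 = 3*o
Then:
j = 0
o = 0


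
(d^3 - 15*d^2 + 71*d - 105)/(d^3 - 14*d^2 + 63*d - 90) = (d - 7)/(d - 6)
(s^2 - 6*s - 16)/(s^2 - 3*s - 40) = (s + 2)/(s + 5)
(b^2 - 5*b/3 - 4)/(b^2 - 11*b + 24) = (b + 4/3)/(b - 8)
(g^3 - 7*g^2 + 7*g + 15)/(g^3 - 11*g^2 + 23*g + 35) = (g - 3)/(g - 7)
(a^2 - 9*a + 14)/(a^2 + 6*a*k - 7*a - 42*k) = (a - 2)/(a + 6*k)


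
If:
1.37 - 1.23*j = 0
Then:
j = 1.11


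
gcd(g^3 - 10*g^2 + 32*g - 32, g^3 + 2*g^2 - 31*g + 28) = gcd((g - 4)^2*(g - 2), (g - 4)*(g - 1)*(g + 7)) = g - 4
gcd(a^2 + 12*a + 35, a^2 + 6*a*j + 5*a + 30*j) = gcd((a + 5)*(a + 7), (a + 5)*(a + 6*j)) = a + 5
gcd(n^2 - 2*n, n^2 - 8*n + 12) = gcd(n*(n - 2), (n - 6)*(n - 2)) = n - 2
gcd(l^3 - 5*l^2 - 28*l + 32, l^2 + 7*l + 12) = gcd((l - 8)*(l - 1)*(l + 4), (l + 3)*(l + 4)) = l + 4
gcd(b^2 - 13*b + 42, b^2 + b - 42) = b - 6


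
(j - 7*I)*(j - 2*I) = j^2 - 9*I*j - 14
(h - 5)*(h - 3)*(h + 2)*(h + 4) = h^4 - 2*h^3 - 25*h^2 + 26*h + 120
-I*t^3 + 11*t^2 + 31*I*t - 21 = (t + 3*I)*(t + 7*I)*(-I*t + 1)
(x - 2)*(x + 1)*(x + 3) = x^3 + 2*x^2 - 5*x - 6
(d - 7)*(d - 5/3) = d^2 - 26*d/3 + 35/3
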